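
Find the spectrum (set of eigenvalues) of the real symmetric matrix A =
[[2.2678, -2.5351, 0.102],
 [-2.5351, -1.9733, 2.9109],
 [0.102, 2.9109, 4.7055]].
sigma(A) ≈ {-4, 3, 6}

A is real symmetric, so its spectrum consists of real eigenvalues. Expanding the characteristic polynomial of the displayed matrix gives
  det(λ I - A) = p(λ) = λ^3 + (-5)λ^2 + (-18)λ + (72).
Solving p(λ) = 0 yields eigenvalues ≈ -4, 3, 6. (A is shown rounded to 4 decimals, so these recover the underlying integer eigenvalues to within that precision.)
Verification: the trace of A = 5 equals the sum of eigenvalues 5, and det(A) ≈ -71.9990 matches the eigenvalue product -72.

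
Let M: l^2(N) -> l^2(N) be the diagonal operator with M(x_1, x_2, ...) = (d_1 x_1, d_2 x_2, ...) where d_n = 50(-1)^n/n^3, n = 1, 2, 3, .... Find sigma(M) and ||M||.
sigma(M) = {50(-1)^n/n^3 : n ≥ 1} ∪ {0}; ||M|| = 50

A bounded diagonal operator on l^2 with diagonal entries d_n has spectrum equal to the closure of {d_n : n ≥ 1}: every d_n is an eigenvalue (with eigenvector e_n), so {d_n} ⊂ sigma(M); the spectrum is closed, so its closure is too; and for lambda not in the closure, (M - lambda I) has bounded inverse (the diagonal entries 1/(d_n - lambda) are bounded). For our sequence d_n = 50(-1)^n/n^3, n = 1, 2, 3, ...:
  - {d_n} = {50(-1)^n/n^3 : n ≥ 1}; the only limit point is 0
  - closure = {50(-1)^n/n^3 : n ≥ 1} ∪ {0}
For the norm: a diagonal operator has ||M|| = sup_n |d_n|. Here |d_n| = 50/n^3 is decreasing, so sup_n |d_n| = |d_1| = 50. So ||M|| = 50.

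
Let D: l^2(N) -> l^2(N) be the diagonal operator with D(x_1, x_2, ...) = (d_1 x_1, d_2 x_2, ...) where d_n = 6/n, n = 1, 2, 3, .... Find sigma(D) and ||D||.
sigma(D) = {6/n : n ≥ 1} ∪ {0}; ||D|| = 6

A bounded diagonal operator on l^2 with diagonal entries d_n has spectrum equal to the closure of {d_n : n ≥ 1}: every d_n is an eigenvalue (with eigenvector e_n), so {d_n} ⊂ sigma(D); the spectrum is closed, so its closure is too; and for lambda not in the closure, (D - lambda I) has bounded inverse (the diagonal entries 1/(d_n - lambda) are bounded). For our sequence d_n = 6/n, n = 1, 2, 3, ...:
  - {d_n} = {6/n : n ≥ 1}; the only limit point is 0
  - closure = {6/n : n ≥ 1} ∪ {0}
For the norm: a diagonal operator has ||D|| = sup_n |d_n|. Here d_n = 6/n is positive and decreasing, so sup_n |d_n| = d_1 = 6. So ||D|| = 6.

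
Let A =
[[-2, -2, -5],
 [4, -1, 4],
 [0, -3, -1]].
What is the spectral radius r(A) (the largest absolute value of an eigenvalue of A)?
r(A) ≈ 5.4158

The eigenvalues of A are the roots of its characteristic polynomial. With M = A (coefficients from the trace, the sum of principal 2x2 minors, and det A):
  p(λ) = det(λ I - M) = λ^3 + 4λ^2 + 25λ - 26.
No integer candidate from the rational root theorem (±divisors of 26) is a root, so the roots are irrational. The cubic discriminant is Δ = -110896 < 0, so there is one real root and a complex-conjugate pair. p(0) = -26 and p(1) = 4 have opposite signs, so a root lies in (0, 1); Newton's method refines it to λ ≈ 0.8864. Dividing out (λ - (0.8864)) leaves approximately λ^2 + 4.8864λ + 29.3314. For λ^2 + 4.8864λ + 29.3314 the discriminant is -93.4486. It is negative, so the remaining roots are the complex-conjugate pair λ ≈ -2.4432 ± 4.8334i. Their product equals the constant term, so |λ|^2 ≈ 29.3314 and |λ| ≈ 5.4158.
Thus the eigenvalues (to 4 decimals) are 0.8864 (modulus 0.8864); -2.4432 ± 4.8334i (modulus 5.4158). The spectral radius is the largest modulus: r(A) ≈ 5.4158. (Cross-check: r(A) ≤ ||A||_2 ≈ 7.7752; equality holds whenever A is normal, though it can also hold for some non-normal A.)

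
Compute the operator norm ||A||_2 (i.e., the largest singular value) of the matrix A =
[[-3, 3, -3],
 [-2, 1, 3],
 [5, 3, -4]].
||A||_2 ≈ 7.689 (= sqrt(largest eigenvalue of A^T A))

||A||_2 = sigma_max(A) = sqrt(lambda_max(A^T A)). Form the symmetric matrix M = A^T A =
[[38, 4, -17],
 [4, 19, -18],
 [-17, -18, 34]].
Its characteristic polynomial (trace, sum of principal 2x2 minors, determinant of M give the coefficients) is
  p(λ) = det(λ I - M) = λ^3 - 91λ^2 + 2031λ - 8649.
No integer candidate from the rational root theorem (±divisors of 8649) is a root, so the roots are irrational. The cubic discriminant is Δ = 1330639056 > 0, so there are three distinct real roots. p(5) = -644 and p(6) = 477 have opposite signs, so a root lies in (5, 6); Newton's method refines it to λ ≈ 5.5581. p(26) = 217 and p(27) = -468 have opposite signs, so a root lies in (26, 27); Newton's method refines it to λ ≈ 26.3205. p(59) = -212 and p(60) = 1611 have opposite signs, so a root lies in (59, 60); Newton's method refines it to λ ≈ 59.1214. Check (Vieta): the three roots sum to 91, matching tr M = 91.
So the eigenvalues of A^T A are ≈ 5.5581, 26.3205, 59.1214 (all ≥ 0, as they must be for A^T A). The largest is λ_max ≈ 59.1214, hence ||A||_2 = sqrt(λ_max) ≈ 7.689.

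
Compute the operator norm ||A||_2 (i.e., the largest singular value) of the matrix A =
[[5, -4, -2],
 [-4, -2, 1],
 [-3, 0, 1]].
||A||_2 ≈ 7.7592 (= sqrt(largest eigenvalue of A^T A))

||A||_2 = sigma_max(A) = sqrt(lambda_max(A^T A)). Form the symmetric matrix M = A^T A =
[[50, -12, -17],
 [-12, 20, 6],
 [-17, 6, 6]].
Its characteristic polynomial (trace, sum of principal 2x2 minors, determinant of M give the coefficients) is
  p(λ) = det(λ I - M) = λ^3 - 76λ^2 + 951λ - 4.
No integer candidate from the rational root theorem (±divisors of 4) is a root, so the roots are irrational. The cubic discriminant is Δ = 1781658596 > 0, so there are three distinct real roots. p(0) = -4 and p(1) = 872 have opposite signs, so a root lies in (0, 1); Newton's method refines it to λ ≈ 0.0042. p(15) = 536 and p(16) = -148 have opposite signs, so a root lies in (15, 16); Newton's method refines it to λ ≈ 15.7907. p(60) = -544 and p(61) = 2192 have opposite signs, so a root lies in (60, 61); Newton's method refines it to λ ≈ 60.2051. Check (Vieta): the three roots sum to 76, matching tr M = 76.
So the eigenvalues of A^T A are ≈ 0.0042, 15.7907, 60.2051 (all ≥ 0, as they must be for A^T A). The largest is λ_max ≈ 60.2051, hence ||A||_2 = sqrt(λ_max) ≈ 7.7592.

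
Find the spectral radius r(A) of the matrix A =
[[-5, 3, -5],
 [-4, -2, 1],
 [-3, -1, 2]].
r(A) = 4

The eigenvalues of A are the roots of its characteristic polynomial. With M = A (coefficients from the trace, the sum of principal 2x2 minors, and det A):
  p(λ) = det(λ I - M) = λ^3 + 5λ^2 - 6λ - 40.
By the rational root theorem any rational root is an integer divisor of 40. Testing λ = -4: p(-4) = -64 + 80 + 24 - 40 = 0, so λ = -4 is a root. Dividing out (λ + 4) leaves p(λ) = (λ + 4)(λ^2 + λ - 10). For λ^2 + λ - 10 the discriminant is 41. It is nonnegative but not a perfect square, so the roots are real and irrational: λ = (-1 ± sqrt(41))/2 ≈ 2.7016, -3.7016.
Thus the eigenvalues (to 4 decimals) are 2.7016 (modulus 2.7016); -3.7016 (modulus 3.7016); -4 (modulus 4). The spectral radius is the largest modulus: r(A) = 4. (Cross-check: r(A) ≤ ||A||_2 ≈ 7.8567; equality holds whenever A is normal, though it can also hold for some non-normal A.)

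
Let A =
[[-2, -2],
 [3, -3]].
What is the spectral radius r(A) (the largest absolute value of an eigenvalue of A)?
r(A) = sqrt(12) ≈ 3.4641

The eigenvalues of A are the roots of its characteristic polynomial. With M = A (coefficients from the trace and determinant):
  p(λ) = det(λ I - M) = λ^2 + 5λ + 12.
For λ^2 + 5λ + 12 the discriminant is -23. It is negative, so the roots are the complex-conjugate pair λ = -5/2 ± (sqrt(23)/2) i ≈ -2.5 ± 2.3979i. For a conjugate pair the product of the roots equals the constant term, so |λ|^2 = 12 and |λ| = sqrt(12) ≈ 3.4641.
Thus the eigenvalues (to 4 decimals) are -2.5 ± 2.3979i (modulus 3.4641). The spectral radius is the largest modulus: r(A) = sqrt(12) ≈ 3.4641. (Cross-check: r(A) ≤ ||A||_2 ≈ 4.2426; equality holds whenever A is normal, though it can also hold for some non-normal A.)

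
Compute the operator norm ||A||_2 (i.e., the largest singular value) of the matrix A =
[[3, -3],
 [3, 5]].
||A||_2 = 6 (= sqrt(largest eigenvalue of A^T A))

||A||_2 = sigma_max(A) = sqrt(lambda_max(A^T A)). Form the symmetric matrix M = A^T A =
[[18, 6],
 [6, 34]].
Its characteristic polynomial (trace, determinant of M give the coefficients) is
  p(λ) = det(λ I - M) = λ^2 - 52λ + 576.
For λ^2 - 52λ + 576 the discriminant is 400. It is a perfect square (20^2), so the roots are rational: λ = (52 ± 20)/2 = 36, 16.
So the eigenvalues of A^T A are ≈ 16, 36 (all ≥ 0, as they must be for A^T A). The largest is λ_max = 36, hence ||A||_2 = sqrt(λ_max) = 6.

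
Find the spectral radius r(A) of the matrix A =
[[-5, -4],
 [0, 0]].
r(A) = 5

The eigenvalues of A are the roots of its characteristic polynomial. With M = A (coefficients from the trace and determinant):
  p(λ) = det(λ I - M) = λ^2 + 5λ.
For λ^2 + 5λ the discriminant is 25. It is a perfect square (5^2), so the roots are rational: λ = (-5 ± 5)/2 = 0, -5.
Thus the eigenvalues (to 4 decimals) are 0 (modulus 0); -5 (modulus 5). The spectral radius is the largest modulus: r(A) = 5. (Cross-check: r(A) ≤ ||A||_2 ≈ 6.4031; equality holds whenever A is normal, though it can also hold for some non-normal A.)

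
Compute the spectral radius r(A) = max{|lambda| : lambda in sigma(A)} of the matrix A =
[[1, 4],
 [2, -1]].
r(A) = 3

The eigenvalues of A are the roots of its characteristic polynomial. With M = A (coefficients from the trace and determinant):
  p(λ) = det(λ I - M) = λ^2 - 9.
For λ^2 - 9 the discriminant is 36. It is a perfect square (6^2), so the roots are rational: λ = (0 ± 6)/2 = 3, -3.
Thus the eigenvalues (to 4 decimals) are 3 (modulus 3); -3 (modulus 3). The spectral radius is the largest modulus: r(A) = 3. (Cross-check: r(A) ≤ ||A||_2 ≈ 4.1623; equality holds whenever A is normal, though it can also hold for some non-normal A.)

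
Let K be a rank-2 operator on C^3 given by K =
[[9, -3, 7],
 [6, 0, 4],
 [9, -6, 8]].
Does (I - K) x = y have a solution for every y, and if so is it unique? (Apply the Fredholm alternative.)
(I - K) is invertible (det(I - K) = 35 ≠ 0), so for every y in C^3 the equation (I - K) x = y has a unique solution.

K has rank 2 and factors as K = U V^T = u1 v1^T + u2 v2^T with u1 = (1, 0, 2), v1 = (0, -3, 1), u2 = (-3, -2, -3), v2 = (-3, 0, -2) (multiplying out reproduces the displayed K). The nonzero eigenvalues of U V^T coincide with those of the 2 x 2 matrix G = V^T U = [[v1·u1, v1·u2], [v2·u1, v2·u2]] = [[2, 3], [-7, 15]], and by the Sylvester determinant identity det(I_3 - U V^T) = det(I_2 - V^T U) = det([[-1, -3], [7, -14]]) = (-1)(-14) - (-3)(7) = 35. (Direct check: I - K =
[[-8, 3, -7],
 [-6, 1, -4],
 [-9, 6, -7]]
has determinant 35.) The finite-dimensional Fredholm alternative says: either (I - K) is invertible, or ker(I - K) ≠ {0} and then range(I - K) = ker((I - K)^*)^⊥, with dim ker(I - K) = dim ker((I - K)^*). Since det(I - K) ≠ 0, 1 is not an eigenvalue of K and ker(I - K) = {0}, so we are in the first case: for every y there is a unique x = (I - K)^(-1) y. (Explicitly, by the Woodbury identity, (I - U V^T)^(-1) = I + U (I_2 - G)^(-1) V^T.)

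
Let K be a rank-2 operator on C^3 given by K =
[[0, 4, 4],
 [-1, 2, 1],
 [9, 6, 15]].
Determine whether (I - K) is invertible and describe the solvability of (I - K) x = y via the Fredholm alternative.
(I - K) is invertible (det(I - K) = -24 ≠ 0), so for every y in C^3 the equation (I - K) x = y has a unique solution.

K has rank 2 and factors as K = U V^T = u1 v1^T + u2 v2^T with u1 = (2, 1, 3), v1 = (1, 2, 3), u2 = (1, 1, -3), v2 = (-2, 0, -2) (multiplying out reproduces the displayed K). The nonzero eigenvalues of U V^T coincide with those of the 2 x 2 matrix G = V^T U = [[v1·u1, v1·u2], [v2·u1, v2·u2]] = [[13, -6], [-10, 4]], and by the Sylvester determinant identity det(I_3 - U V^T) = det(I_2 - V^T U) = det([[-12, 6], [10, -3]]) = (-12)(-3) - (6)(10) = -24. (Direct check: I - K =
[[1, -4, -4],
 [1, -1, -1],
 [-9, -6, -14]]
has determinant -24.) The finite-dimensional Fredholm alternative says: either (I - K) is invertible, or ker(I - K) ≠ {0} and then range(I - K) = ker((I - K)^*)^⊥, with dim ker(I - K) = dim ker((I - K)^*). Since det(I - K) ≠ 0, 1 is not an eigenvalue of K and ker(I - K) = {0}, so we are in the first case: for every y there is a unique x = (I - K)^(-1) y. (Explicitly, by the Woodbury identity, (I - U V^T)^(-1) = I + U (I_2 - G)^(-1) V^T.)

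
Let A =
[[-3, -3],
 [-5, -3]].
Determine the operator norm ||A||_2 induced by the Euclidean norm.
||A||_2 = sqrt((52 + sqrt(2560))/2) ≈ 7.1623 (= sqrt(largest eigenvalue of A^T A))

||A||_2 = sigma_max(A) = sqrt(lambda_max(A^T A)). Form the symmetric matrix M = A^T A =
[[34, 24],
 [24, 18]].
Its characteristic polynomial (trace, determinant of M give the coefficients) is
  p(λ) = det(λ I - M) = λ^2 - 52λ + 36.
For λ^2 - 52λ + 36 the discriminant is 2560. It is nonnegative but not a perfect square, so the roots are real and irrational: λ = (52 ± sqrt(2560))/2 ≈ 51.2982, 0.7018.
So the eigenvalues of A^T A are ≈ 0.7018, 51.2982 (all ≥ 0, as they must be for A^T A). The largest is λ_max = (52 + sqrt(2560))/2 ≈ 51.2982, hence ||A||_2 = sqrt(λ_max) = sqrt((52 + sqrt(2560))/2) ≈ 7.1623.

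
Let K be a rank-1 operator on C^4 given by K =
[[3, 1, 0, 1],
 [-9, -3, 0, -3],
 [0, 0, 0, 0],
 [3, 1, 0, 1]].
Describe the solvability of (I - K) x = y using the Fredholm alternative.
(I - K) is singular (det(I - K) = 0, i.e. 1 ∈ sigma(K)). (I - K) x = y is solvable iff y ⊥ ker((I - K)^*) = span{(3, 1, 0, 1)}, i.e. iff 3y_1 + y_2 + y_4 = 0. When solvable, the solutions are x = y + c·(1, -3, 0, 1), c arbitrary (ker(I - K) = span{(1, -3, 0, 1)}, dimension 1).

K has rank 1, so it is an outer product K = u v^T: every row of K is a multiple of one row vector. Reading off the entries, u = (1, -3, 0, 1) and v = (3, 1, 0, 1) (row i of K equals u_i·v^T). A rank-one matrix u v^T satisfies K u = u (v·u) and kills the (3)-dimensional subspace v^⊥, so its characteristic polynomial is lambda^3 (lambda - v·u) with v·u = tr K = 1. Hence the eigenvalues of I - K are 1 (multiplicity 3) and 1 - (1) = 0, so det(I - K) = 0. (Direct check: I - K =
[[-2, -1, 0, -1],
 [9, 4, 0, 3],
 [0, 0, 1, 0],
 [-3, -1, 0, 0]]
has determinant 0.) So 1 is an eigenvalue of K and (I - K) is not invertible. The finite-dimensional Fredholm alternative says: either (I - K) is invertible, or ker(I - K) ≠ {0} and then range(I - K) = ker((I - K)^*)^⊥, with dim ker(I - K) = dim ker((I - K)^*). We are in the second case, so we need both kernels. Kernel of I - K: (I - K) u = u - u (v·u) = u - u = 0, so ker(I - K) = span{u} = span{(1, -3, 0, 1)} (it is exactly 1-dimensional because rank(I - K) = 3). Kernel of the adjoint: K is real, so (I - K)^* = I - K^T = I - v u^T, and (I - v u^T) v = v - v (u·v) = 0; hence ker((I - K)^*) = span{v} = span{(3, 1, 0, 1)}. Therefore (I - K) x = y is solvable iff <y, v> = 0, i.e. iff 3y_1 + y_2 + y_4 = 0. When this holds, K y = u (v·y) = 0, so (I - K) y = y and x = y is a particular solution; the full solution set is the line x = y + c·u = y + c·(1, -3, 0, 1), c ∈ C.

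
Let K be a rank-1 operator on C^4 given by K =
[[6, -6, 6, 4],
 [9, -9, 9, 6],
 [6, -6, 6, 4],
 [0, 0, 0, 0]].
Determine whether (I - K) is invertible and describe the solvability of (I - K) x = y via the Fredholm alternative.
(I - K) is invertible (det(I - K) = -2 ≠ 0), so for every y in C^4 the equation (I - K) x = y has a unique solution.

K has rank 1, so it is an outer product K = u v^T: every row of K is a multiple of one row vector. Reading off the entries, u = (2, 3, 2, 0) and v = (3, -3, 3, 2) (row i of K equals u_i·v^T). A rank-one matrix u v^T satisfies K u = u (v·u) and kills the (3)-dimensional subspace v^⊥, so its characteristic polynomial is lambda^3 (lambda - v·u) with v·u = tr K = 3. Hence the eigenvalues of I - K are 1 (multiplicity 3) and 1 - (3) = -2, so det(I - K) = -2. (Direct check: I - K =
[[-5, 6, -6, -4],
 [-9, 10, -9, -6],
 [-6, 6, -5, -4],
 [0, 0, 0, 1]]
has determinant -2.) The finite-dimensional Fredholm alternative says: either (I - K) is invertible, or ker(I - K) ≠ {0} and then range(I - K) = ker((I - K)^*)^⊥, with dim ker(I - K) = dim ker((I - K)^*). Since det(I - K) ≠ 0, 1 is not an eigenvalue of K and ker(I - K) = {0}, so we are in the first case: for every y there is a unique x = (I - K)^(-1) y. Explicitly, by the Sherman–Morrison formula, (I - u v^T)^(-1) = I + u v^T/(1 - v·u), i.e. (I - K)^(-1) = I + K/(-2).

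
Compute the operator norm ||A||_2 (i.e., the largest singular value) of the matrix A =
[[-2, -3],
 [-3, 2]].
||A||_2 = sqrt(13) ≈ 3.6056 (= sqrt(largest eigenvalue of A^T A))

||A||_2 = sigma_max(A) = sqrt(lambda_max(A^T A)). Form the symmetric matrix M = A^T A =
[[13, 0],
 [0, 13]].
Its characteristic polynomial (trace, determinant of M give the coefficients) is
  p(λ) = det(λ I - M) = λ^2 - 26λ + 169.
For λ^2 - 26λ + 169 the discriminant is 0. It is a perfect square (0^2), so the roots are rational: λ = (26 ± 0)/2 = 13, 13.
So the eigenvalues of A^T A are ≈ 13, 13 (all ≥ 0, as they must be for A^T A). The largest is λ_max = 13, hence ||A||_2 = sqrt(λ_max) = sqrt(13) ≈ 3.6056.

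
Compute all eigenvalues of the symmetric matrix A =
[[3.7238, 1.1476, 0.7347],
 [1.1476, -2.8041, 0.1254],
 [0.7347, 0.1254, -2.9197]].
sigma(A) ≈ {-3, 4} (-3 with multiplicity 2)

A is real symmetric, so its spectrum consists of real eigenvalues. Expanding the characteristic polynomial of the displayed matrix gives
  det(λ I - A) = p(λ) = λ^3 + (2)λ^2 + (-15)λ + (-35.999).
Solving p(λ) = 0 yields eigenvalues ≈ -3, -3, 4. (A is shown rounded to 4 decimals, so these recover the underlying integer eigenvalues to within that precision.)
Verification: the trace of A = -2 equals the sum of eigenvalues -2, and det(A) ≈ 35.9990 matches the eigenvalue product 36.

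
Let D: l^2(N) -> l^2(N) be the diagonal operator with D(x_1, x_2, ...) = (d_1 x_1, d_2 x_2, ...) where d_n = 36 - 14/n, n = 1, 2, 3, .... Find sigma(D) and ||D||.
sigma(D) = {36 - 14/n : n ≥ 1} ∪ {36}; ||D|| = 36

A bounded diagonal operator on l^2 with diagonal entries d_n has spectrum equal to the closure of {d_n : n ≥ 1}: every d_n is an eigenvalue (with eigenvector e_n), so {d_n} ⊂ sigma(D); the spectrum is closed, so its closure is too; and for lambda not in the closure, (D - lambda I) has bounded inverse (the diagonal entries 1/(d_n - lambda) are bounded). For our sequence d_n = 36 - 14/n, n = 1, 2, 3, ...:
  - {d_n} = {36 - 14/n : n ≥ 1}; the only limit point is 36
  - closure = {36 - 14/n : n ≥ 1} ∪ {36}
For the norm: a diagonal operator has ||D|| = sup_n |d_n|. Here d_n = 36 - 14/n increases monotonically from d_1 = 22 toward 36, with all terms in [22, 36); so sup_n |d_n| = 36 (the supremum is the limit, not attained). So ||D|| = 36.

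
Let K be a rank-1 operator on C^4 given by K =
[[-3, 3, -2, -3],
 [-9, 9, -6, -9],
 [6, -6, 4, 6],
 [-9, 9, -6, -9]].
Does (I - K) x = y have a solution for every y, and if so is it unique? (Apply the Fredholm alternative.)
(I - K) is singular (det(I - K) = 0, i.e. 1 ∈ sigma(K)). (I - K) x = y is solvable iff y ⊥ ker((I - K)^*) = span{(-3, 3, -2, -3)}, i.e. iff -3y_1 + 3y_2 - 2y_3 - 3y_4 = 0. When solvable, the solutions are x = y + c·(1, 3, -2, 3), c arbitrary (ker(I - K) = span{(1, 3, -2, 3)}, dimension 1).

K has rank 1, so it is an outer product K = u v^T: every row of K is a multiple of one row vector. Reading off the entries, u = (1, 3, -2, 3) and v = (-3, 3, -2, -3) (row i of K equals u_i·v^T). A rank-one matrix u v^T satisfies K u = u (v·u) and kills the (3)-dimensional subspace v^⊥, so its characteristic polynomial is lambda^3 (lambda - v·u) with v·u = tr K = 1. Hence the eigenvalues of I - K are 1 (multiplicity 3) and 1 - (1) = 0, so det(I - K) = 0. (Direct check: I - K =
[[4, -3, 2, 3],
 [9, -8, 6, 9],
 [-6, 6, -3, -6],
 [9, -9, 6, 10]]
has determinant 0.) So 1 is an eigenvalue of K and (I - K) is not invertible. The finite-dimensional Fredholm alternative says: either (I - K) is invertible, or ker(I - K) ≠ {0} and then range(I - K) = ker((I - K)^*)^⊥, with dim ker(I - K) = dim ker((I - K)^*). We are in the second case, so we need both kernels. Kernel of I - K: (I - K) u = u - u (v·u) = u - u = 0, so ker(I - K) = span{u} = span{(1, 3, -2, 3)} (it is exactly 1-dimensional because rank(I - K) = 3). Kernel of the adjoint: K is real, so (I - K)^* = I - K^T = I - v u^T, and (I - v u^T) v = v - v (u·v) = 0; hence ker((I - K)^*) = span{v} = span{(-3, 3, -2, -3)}. Therefore (I - K) x = y is solvable iff <y, v> = 0, i.e. iff -3y_1 + 3y_2 - 2y_3 - 3y_4 = 0. When this holds, K y = u (v·y) = 0, so (I - K) y = y and x = y is a particular solution; the full solution set is the line x = y + c·u = y + c·(1, 3, -2, 3), c ∈ C.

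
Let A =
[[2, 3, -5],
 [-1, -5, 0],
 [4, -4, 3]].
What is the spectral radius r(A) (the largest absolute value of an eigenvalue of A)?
r(A) ≈ 5.3377

The eigenvalues of A are the roots of its characteristic polynomial. With M = A (coefficients from the trace, the sum of principal 2x2 minors, and det A):
  p(λ) = det(λ I - M) = λ^3 + 4λ + 141.
No integer candidate from the rational root theorem (±divisors of 141) is a root, so the roots are irrational. The cubic discriminant is Δ = -537043 < 0, so there is one real root and a complex-conjugate pair. p(-5) = -4 and p(-4) = 61 have opposite signs, so a root lies in (-5, -4); Newton's method refines it to λ ≈ -4.9489. Dividing out (λ - (-4.9489)) leaves approximately λ^2 - 4.9489λ + 28.4913. For λ^2 - 4.9489λ + 28.4913 the discriminant is -89.474. It is negative, so the remaining roots are the complex-conjugate pair λ ≈ 2.4744 ± 4.7295i. Their product equals the constant term, so |λ|^2 ≈ 28.4913 and |λ| ≈ 5.3377.
Thus the eigenvalues (to 4 decimals) are -4.9489 (modulus 4.9489); 2.4744 ± 4.7295i (modulus 5.3377). The spectral radius is the largest modulus: r(A) ≈ 5.3377. (Cross-check: r(A) ≤ ||A||_2 ≈ 8.4086; equality holds whenever A is normal, though it can also hold for some non-normal A.)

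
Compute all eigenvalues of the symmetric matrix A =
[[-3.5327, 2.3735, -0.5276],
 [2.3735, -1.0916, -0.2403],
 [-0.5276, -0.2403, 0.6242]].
sigma(A) ≈ {-5, 0, 1}

A is real symmetric, so its spectrum consists of real eigenvalues. Expanding the characteristic polynomial of the displayed matrix gives
  det(λ I - A) = p(λ) = λ^3 + (4)λ^2 + (-5)λ + (0).
Solving p(λ) = 0 yields eigenvalues ≈ -5, 0, 1. (A is shown rounded to 4 decimals, so these recover the underlying integer eigenvalues to within that precision.)
Verification: the trace of A = -4 equals the sum of eigenvalues -4, and det(A) ≈ 0.0004 matches the eigenvalue product 0.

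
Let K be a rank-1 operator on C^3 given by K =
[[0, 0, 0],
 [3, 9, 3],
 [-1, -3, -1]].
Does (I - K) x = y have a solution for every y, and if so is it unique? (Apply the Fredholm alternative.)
(I - K) is invertible (det(I - K) = -7 ≠ 0), so for every y in C^3 the equation (I - K) x = y has a unique solution.

K has rank 1, so it is an outer product K = u v^T: every row of K is a multiple of one row vector. Reading off the entries, u = (0, 3, -1) and v = (1, 3, 1) (row i of K equals u_i·v^T). A rank-one matrix u v^T satisfies K u = u (v·u) and kills the (2)-dimensional subspace v^⊥, so its characteristic polynomial is lambda^2 (lambda - v·u) with v·u = tr K = 8. Hence the eigenvalues of I - K are 1 (multiplicity 2) and 1 - (8) = -7, so det(I - K) = -7. (Direct check: I - K =
[[1, 0, 0],
 [-3, -8, -3],
 [1, 3, 2]]
has determinant -7.) The finite-dimensional Fredholm alternative says: either (I - K) is invertible, or ker(I - K) ≠ {0} and then range(I - K) = ker((I - K)^*)^⊥, with dim ker(I - K) = dim ker((I - K)^*). Since det(I - K) ≠ 0, 1 is not an eigenvalue of K and ker(I - K) = {0}, so we are in the first case: for every y there is a unique x = (I - K)^(-1) y. Explicitly, by the Sherman–Morrison formula, (I - u v^T)^(-1) = I + u v^T/(1 - v·u), i.e. (I - K)^(-1) = I + K/(-7).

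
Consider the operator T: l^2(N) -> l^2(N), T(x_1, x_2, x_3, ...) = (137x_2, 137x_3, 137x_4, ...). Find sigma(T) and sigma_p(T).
sigma(T) = closed disk {z in C : |z| ≤ 137}; sigma_p(T) = open disk {z in C : |z| < 137}

Note T = 137·V where V is the unit left shift (V x)_k = x_{k+1}; so sigma(T) = 137·sigma(V) and ||T|| = 137||V||. ||T x||^2 = 18769sum_{k≥2} |x_k|^2 ≤ 18769||x||^2, with equality on {x : x_1 = 0}, so ||T|| = 137. For any lambda with |lambda| < 137, set r = lambda/137 (|r| < 1); the vector x = (1, r, r^2, ...) is in l^2 and satisfies T x = 137(r, r^2, ...) = lambda x, so lambda is an eigenvalue. On the boundary |lambda| = 137 the geometric series diverges, so no l^2 eigenvector exists, but these lambda lie in the approximate point spectrum. Hence sigma(T) is the closed disk of radius 137 and sigma_p(T) is the open disk.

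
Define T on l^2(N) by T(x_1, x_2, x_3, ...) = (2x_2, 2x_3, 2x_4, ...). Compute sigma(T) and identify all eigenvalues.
sigma(T) = closed disk {z in C : |z| ≤ 2}; sigma_p(T) = open disk {z in C : |z| < 2}

Note T = 2·V where V is the unit left shift (V x)_k = x_{k+1}; so sigma(T) = 2·sigma(V) and ||T|| = 2||V||. ||T x||^2 = 4sum_{k≥2} |x_k|^2 ≤ 4||x||^2, with equality on {x : x_1 = 0}, so ||T|| = 2. For any lambda with |lambda| < 2, set r = lambda/2 (|r| < 1); the vector x = (1, r, r^2, ...) is in l^2 and satisfies T x = 2(r, r^2, ...) = lambda x, so lambda is an eigenvalue. On the boundary |lambda| = 2 the geometric series diverges, so no l^2 eigenvector exists, but these lambda lie in the approximate point spectrum. Hence sigma(T) is the closed disk of radius 2 and sigma_p(T) is the open disk.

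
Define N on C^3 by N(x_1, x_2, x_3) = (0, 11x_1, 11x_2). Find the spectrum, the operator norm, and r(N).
sigma(N) = {0}; ||N|| = 11; r(N) = 0. (N is nilpotent with N^3 = 0.)

On C^3, N is a strictly lower-triangular matrix with 11 on the subdiagonal and zeros elsewhere, so its characteristic polynomial is lambda^3 and every eigenvalue is 0: sigma(N) = {0}. For the operator norm, N e_i = 11e_{i+1} for i = 1, ..., 2 and N e_3 = 0, so the singular values of N are 11 (with multiplicity 2) and 0; hence ||N|| = 11. The spectral radius r(N) = max|lambda| = 0. Note ||N|| > r(N) — characteristic of non-normal nilpotent operators. Indeed N^3 = 0.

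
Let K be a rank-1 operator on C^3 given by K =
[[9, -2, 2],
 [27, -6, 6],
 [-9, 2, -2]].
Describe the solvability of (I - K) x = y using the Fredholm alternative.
(I - K) is singular (det(I - K) = 0, i.e. 1 ∈ sigma(K)). (I - K) x = y is solvable iff y ⊥ ker((I - K)^*) = span{(9, -2, 2)}, i.e. iff 9y_1 - 2y_2 + 2y_3 = 0. When solvable, the solutions are x = y + c·(1, 3, -1), c arbitrary (ker(I - K) = span{(1, 3, -1)}, dimension 1).

K has rank 1, so it is an outer product K = u v^T: every row of K is a multiple of one row vector. Reading off the entries, u = (1, 3, -1) and v = (9, -2, 2) (row i of K equals u_i·v^T). A rank-one matrix u v^T satisfies K u = u (v·u) and kills the (2)-dimensional subspace v^⊥, so its characteristic polynomial is lambda^2 (lambda - v·u) with v·u = tr K = 1. Hence the eigenvalues of I - K are 1 (multiplicity 2) and 1 - (1) = 0, so det(I - K) = 0. (Direct check: I - K =
[[-8, 2, -2],
 [-27, 7, -6],
 [9, -2, 3]]
has determinant 0.) So 1 is an eigenvalue of K and (I - K) is not invertible. The finite-dimensional Fredholm alternative says: either (I - K) is invertible, or ker(I - K) ≠ {0} and then range(I - K) = ker((I - K)^*)^⊥, with dim ker(I - K) = dim ker((I - K)^*). We are in the second case, so we need both kernels. Kernel of I - K: (I - K) u = u - u (v·u) = u - u = 0, so ker(I - K) = span{u} = span{(1, 3, -1)} (it is exactly 1-dimensional because rank(I - K) = 2). Kernel of the adjoint: K is real, so (I - K)^* = I - K^T = I - v u^T, and (I - v u^T) v = v - v (u·v) = 0; hence ker((I - K)^*) = span{v} = span{(9, -2, 2)}. Therefore (I - K) x = y is solvable iff <y, v> = 0, i.e. iff 9y_1 - 2y_2 + 2y_3 = 0. When this holds, K y = u (v·y) = 0, so (I - K) y = y and x = y is a particular solution; the full solution set is the line x = y + c·u = y + c·(1, 3, -1), c ∈ C.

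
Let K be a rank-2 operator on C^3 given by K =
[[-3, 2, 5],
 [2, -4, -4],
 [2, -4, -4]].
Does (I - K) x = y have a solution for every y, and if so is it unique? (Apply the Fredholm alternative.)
(I - K) is invertible (det(I - K) = 22 ≠ 0), so for every y in C^3 the equation (I - K) x = y has a unique solution.

K has rank 2 and factors as K = U V^T = u1 v1^T + u2 v2^T with u1 = (-1, 2, 2), v1 = (-1, -2, 1), u2 = (2, -2, -2), v2 = (-2, 0, 3) (multiplying out reproduces the displayed K). The nonzero eigenvalues of U V^T coincide with those of the 2 x 2 matrix G = V^T U = [[v1·u1, v1·u2], [v2·u1, v2·u2]] = [[-1, 0], [8, -10]], and by the Sylvester determinant identity det(I_3 - U V^T) = det(I_2 - V^T U) = det([[2, 0], [-8, 11]]) = (2)(11) - (0)(-8) = 22. (Direct check: I - K =
[[4, -2, -5],
 [-2, 5, 4],
 [-2, 4, 5]]
has determinant 22.) The finite-dimensional Fredholm alternative says: either (I - K) is invertible, or ker(I - K) ≠ {0} and then range(I - K) = ker((I - K)^*)^⊥, with dim ker(I - K) = dim ker((I - K)^*). Since det(I - K) ≠ 0, 1 is not an eigenvalue of K and ker(I - K) = {0}, so we are in the first case: for every y there is a unique x = (I - K)^(-1) y. (Explicitly, by the Woodbury identity, (I - U V^T)^(-1) = I + U (I_2 - G)^(-1) V^T.)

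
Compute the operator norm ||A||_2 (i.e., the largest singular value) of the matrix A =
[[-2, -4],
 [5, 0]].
||A||_2 = sqrt((45 + sqrt(425))/2) ≈ 5.7278 (= sqrt(largest eigenvalue of A^T A))

||A||_2 = sigma_max(A) = sqrt(lambda_max(A^T A)). Form the symmetric matrix M = A^T A =
[[29, 8],
 [8, 16]].
Its characteristic polynomial (trace, determinant of M give the coefficients) is
  p(λ) = det(λ I - M) = λ^2 - 45λ + 400.
For λ^2 - 45λ + 400 the discriminant is 425. It is nonnegative but not a perfect square, so the roots are real and irrational: λ = (45 ± sqrt(425))/2 ≈ 32.8078, 12.1922.
So the eigenvalues of A^T A are ≈ 12.1922, 32.8078 (all ≥ 0, as they must be for A^T A). The largest is λ_max = (45 + sqrt(425))/2 ≈ 32.8078, hence ||A||_2 = sqrt(λ_max) = sqrt((45 + sqrt(425))/2) ≈ 5.7278.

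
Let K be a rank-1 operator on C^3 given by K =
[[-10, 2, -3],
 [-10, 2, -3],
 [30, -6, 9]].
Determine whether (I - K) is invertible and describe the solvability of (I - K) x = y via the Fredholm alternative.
(I - K) is singular (det(I - K) = 0, i.e. 1 ∈ sigma(K)). (I - K) x = y is solvable iff y ⊥ ker((I - K)^*) = span{(-10, 2, -3)}, i.e. iff -10y_1 + 2y_2 - 3y_3 = 0. When solvable, the solutions are x = y + c·(1, 1, -3), c arbitrary (ker(I - K) = span{(1, 1, -3)}, dimension 1).

K has rank 1, so it is an outer product K = u v^T: every row of K is a multiple of one row vector. Reading off the entries, u = (1, 1, -3) and v = (-10, 2, -3) (row i of K equals u_i·v^T). A rank-one matrix u v^T satisfies K u = u (v·u) and kills the (2)-dimensional subspace v^⊥, so its characteristic polynomial is lambda^2 (lambda - v·u) with v·u = tr K = 1. Hence the eigenvalues of I - K are 1 (multiplicity 2) and 1 - (1) = 0, so det(I - K) = 0. (Direct check: I - K =
[[11, -2, 3],
 [10, -1, 3],
 [-30, 6, -8]]
has determinant 0.) So 1 is an eigenvalue of K and (I - K) is not invertible. The finite-dimensional Fredholm alternative says: either (I - K) is invertible, or ker(I - K) ≠ {0} and then range(I - K) = ker((I - K)^*)^⊥, with dim ker(I - K) = dim ker((I - K)^*). We are in the second case, so we need both kernels. Kernel of I - K: (I - K) u = u - u (v·u) = u - u = 0, so ker(I - K) = span{u} = span{(1, 1, -3)} (it is exactly 1-dimensional because rank(I - K) = 2). Kernel of the adjoint: K is real, so (I - K)^* = I - K^T = I - v u^T, and (I - v u^T) v = v - v (u·v) = 0; hence ker((I - K)^*) = span{v} = span{(-10, 2, -3)}. Therefore (I - K) x = y is solvable iff <y, v> = 0, i.e. iff -10y_1 + 2y_2 - 3y_3 = 0. When this holds, K y = u (v·y) = 0, so (I - K) y = y and x = y is a particular solution; the full solution set is the line x = y + c·u = y + c·(1, 1, -3), c ∈ C.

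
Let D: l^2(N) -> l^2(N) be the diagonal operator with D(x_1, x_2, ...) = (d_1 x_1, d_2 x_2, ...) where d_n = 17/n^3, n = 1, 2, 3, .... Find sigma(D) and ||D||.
sigma(D) = {17/n^3 : n ≥ 1} ∪ {0}; ||D|| = 17

A bounded diagonal operator on l^2 with diagonal entries d_n has spectrum equal to the closure of {d_n : n ≥ 1}: every d_n is an eigenvalue (with eigenvector e_n), so {d_n} ⊂ sigma(D); the spectrum is closed, so its closure is too; and for lambda not in the closure, (D - lambda I) has bounded inverse (the diagonal entries 1/(d_n - lambda) are bounded). For our sequence d_n = 17/n^3, n = 1, 2, 3, ...:
  - {d_n} = {17/n^3 : n ≥ 1}; the only limit point is 0
  - closure = {17/n^3 : n ≥ 1} ∪ {0}
For the norm: a diagonal operator has ||D|| = sup_n |d_n|. Here d_n = 17/n^3 is positive and decreasing, so sup_n |d_n| = d_1 = 17. So ||D|| = 17.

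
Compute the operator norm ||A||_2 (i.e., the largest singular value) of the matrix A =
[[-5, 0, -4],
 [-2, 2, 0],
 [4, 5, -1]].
||A||_2 ≈ 7.6253 (= sqrt(largest eigenvalue of A^T A))

||A||_2 = sigma_max(A) = sqrt(lambda_max(A^T A)). Form the symmetric matrix M = A^T A =
[[45, 16, 16],
 [16, 29, -5],
 [16, -5, 17]].
Its characteristic polynomial (trace, sum of principal 2x2 minors, determinant of M give the coefficients) is
  p(λ) = det(λ I - M) = λ^3 - 91λ^2 + 2026λ - 6724.
No integer candidate from the rational root theorem (±divisors of 6724) is a root, so the roots are irrational. The cubic discriminant is Δ = 1551938996 > 0, so there are three distinct real roots. p(4) = -12 and p(5) = 1256 have opposite signs, so a root lies in (4, 5); Newton's method refines it to λ ≈ 4.0089. p(28) = 612 and p(29) = -112 have opposite signs, so a root lies in (28, 29); Newton's method refines it to λ ≈ 28.8462. p(58) = -228 and p(59) = 1418 have opposite signs, so a root lies in (58, 59); Newton's method refines it to λ ≈ 58.1448. Check (Vieta): the three roots sum to 91, matching tr M = 91.
So the eigenvalues of A^T A are ≈ 4.0089, 28.8462, 58.1448 (all ≥ 0, as they must be for A^T A). The largest is λ_max ≈ 58.1448, hence ||A||_2 = sqrt(λ_max) ≈ 7.6253.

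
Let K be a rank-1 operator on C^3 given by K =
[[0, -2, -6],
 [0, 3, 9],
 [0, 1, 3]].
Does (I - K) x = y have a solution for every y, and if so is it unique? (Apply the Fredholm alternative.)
(I - K) is invertible (det(I - K) = -5 ≠ 0), so for every y in C^3 the equation (I - K) x = y has a unique solution.

K has rank 1, so it is an outer product K = u v^T: every row of K is a multiple of one row vector. Reading off the entries, u = (2, -3, -1) and v = (0, -1, -3) (row i of K equals u_i·v^T). A rank-one matrix u v^T satisfies K u = u (v·u) and kills the (2)-dimensional subspace v^⊥, so its characteristic polynomial is lambda^2 (lambda - v·u) with v·u = tr K = 6. Hence the eigenvalues of I - K are 1 (multiplicity 2) and 1 - (6) = -5, so det(I - K) = -5. (Direct check: I - K =
[[1, 2, 6],
 [0, -2, -9],
 [0, -1, -2]]
has determinant -5.) The finite-dimensional Fredholm alternative says: either (I - K) is invertible, or ker(I - K) ≠ {0} and then range(I - K) = ker((I - K)^*)^⊥, with dim ker(I - K) = dim ker((I - K)^*). Since det(I - K) ≠ 0, 1 is not an eigenvalue of K and ker(I - K) = {0}, so we are in the first case: for every y there is a unique x = (I - K)^(-1) y. Explicitly, by the Sherman–Morrison formula, (I - u v^T)^(-1) = I + u v^T/(1 - v·u), i.e. (I - K)^(-1) = I + K/(-5).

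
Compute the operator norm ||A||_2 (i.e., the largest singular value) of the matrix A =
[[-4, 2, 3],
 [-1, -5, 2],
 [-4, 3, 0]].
||A||_2 ≈ 7.1965 (= sqrt(largest eigenvalue of A^T A))

||A||_2 = sigma_max(A) = sqrt(lambda_max(A^T A)). Form the symmetric matrix M = A^T A =
[[33, -15, -14],
 [-15, 38, -4],
 [-14, -4, 13]].
Its characteristic polynomial (trace, sum of principal 2x2 minors, determinant of M give the coefficients) is
  p(λ) = det(λ I - M) = λ^3 - 84λ^2 + 1740λ - 3721.
No integer candidate from the rational root theorem (±divisors of 3721) is a root, so the roots are irrational. The cubic discriminant is Δ = 884510037 > 0, so there are three distinct real roots. p(2) = -569 and p(3) = 770 have opposite signs, so a root lies in (2, 3); Newton's method refines it to λ ≈ 2.4111. p(29) = 484 and p(30) = -121 have opposite signs, so a root lies in (29, 30); Newton's method refines it to λ ≈ 29.7987. p(51) = -814 and p(52) = 231 have opposite signs, so a root lies in (51, 52); Newton's method refines it to λ ≈ 51.7902. Check (Vieta): the three roots sum to 84, matching tr M = 84.
So the eigenvalues of A^T A are ≈ 2.4111, 29.7987, 51.7902 (all ≥ 0, as they must be for A^T A). The largest is λ_max ≈ 51.7902, hence ||A||_2 = sqrt(λ_max) ≈ 7.1965.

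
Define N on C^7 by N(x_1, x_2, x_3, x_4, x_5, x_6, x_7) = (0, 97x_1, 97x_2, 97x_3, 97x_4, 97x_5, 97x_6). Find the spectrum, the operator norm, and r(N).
sigma(N) = {0}; ||N|| = 97; r(N) = 0. (N is nilpotent with N^7 = 0.)

On C^7, N is a strictly lower-triangular matrix with 97 on the subdiagonal and zeros elsewhere, so its characteristic polynomial is lambda^7 and every eigenvalue is 0: sigma(N) = {0}. For the operator norm, N e_i = 97e_{i+1} for i = 1, ..., 6 and N e_7 = 0, so the singular values of N are 97 (with multiplicity 6) and 0; hence ||N|| = 97. The spectral radius r(N) = max|lambda| = 0. Note ||N|| > r(N) — characteristic of non-normal nilpotent operators. Indeed N^7 = 0.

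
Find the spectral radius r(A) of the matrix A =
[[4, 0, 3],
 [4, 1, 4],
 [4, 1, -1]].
r(A) = (3 + sqrt(89))/2 ≈ 6.217

The eigenvalues of A are the roots of its characteristic polynomial. With M = A (coefficients from the trace, the sum of principal 2x2 minors, and det A):
  p(λ) = det(λ I - M) = λ^3 - 4λ^2 - 17λ + 20.
By the rational root theorem any rational root is an integer divisor of 20. Testing λ = 1: p(1) = 1 - 4 - 17 + 20 = 0, so λ = 1 is a root. Dividing out (λ - 1) leaves p(λ) = (λ - 1)(λ^2 - 3λ - 20). For λ^2 - 3λ - 20 the discriminant is 89. It is nonnegative but not a perfect square, so the roots are real and irrational: λ = (3 ± sqrt(89))/2 ≈ 6.217, -3.217.
Thus the eigenvalues (to 4 decimals) are 6.217 (modulus 6.217); -3.217 (modulus 3.217); 1 (modulus 1). The spectral radius is the largest modulus: r(A) = (3 + sqrt(89))/2 ≈ 6.217. (Cross-check: r(A) ≤ ||A||_2 ≈ 8.0323; equality holds whenever A is normal, though it can also hold for some non-normal A.)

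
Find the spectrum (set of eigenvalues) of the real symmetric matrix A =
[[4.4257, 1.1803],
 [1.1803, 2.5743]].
sigma(A) ≈ {2, 5}

A is real symmetric, so its spectrum consists of real eigenvalues. Expanding the characteristic polynomial of the displayed matrix gives
  det(λ I - A) = p(λ) = λ^2 + (-7)λ + (10).
Solving p(λ) = 0 yields eigenvalues ≈ 2, 5. (A is shown rounded to 4 decimals, so these recover the underlying integer eigenvalues to within that precision.)
Verification: the trace of A = 7 equals the sum of eigenvalues 7, and det(A) ≈ 10.0000 matches the eigenvalue product 10.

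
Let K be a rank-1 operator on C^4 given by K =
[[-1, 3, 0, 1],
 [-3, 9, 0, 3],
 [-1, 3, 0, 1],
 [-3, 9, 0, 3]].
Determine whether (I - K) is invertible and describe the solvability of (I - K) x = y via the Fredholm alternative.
(I - K) is invertible (det(I - K) = -10 ≠ 0), so for every y in C^4 the equation (I - K) x = y has a unique solution.

K has rank 1, so it is an outer product K = u v^T: every row of K is a multiple of one row vector. Reading off the entries, u = (-1, -3, -1, -3) and v = (1, -3, 0, -1) (row i of K equals u_i·v^T). A rank-one matrix u v^T satisfies K u = u (v·u) and kills the (3)-dimensional subspace v^⊥, so its characteristic polynomial is lambda^3 (lambda - v·u) with v·u = tr K = 11. Hence the eigenvalues of I - K are 1 (multiplicity 3) and 1 - (11) = -10, so det(I - K) = -10. (Direct check: I - K =
[[2, -3, 0, -1],
 [3, -8, 0, -3],
 [1, -3, 1, -1],
 [3, -9, 0, -2]]
has determinant -10.) The finite-dimensional Fredholm alternative says: either (I - K) is invertible, or ker(I - K) ≠ {0} and then range(I - K) = ker((I - K)^*)^⊥, with dim ker(I - K) = dim ker((I - K)^*). Since det(I - K) ≠ 0, 1 is not an eigenvalue of K and ker(I - K) = {0}, so we are in the first case: for every y there is a unique x = (I - K)^(-1) y. Explicitly, by the Sherman–Morrison formula, (I - u v^T)^(-1) = I + u v^T/(1 - v·u), i.e. (I - K)^(-1) = I + K/(-10).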